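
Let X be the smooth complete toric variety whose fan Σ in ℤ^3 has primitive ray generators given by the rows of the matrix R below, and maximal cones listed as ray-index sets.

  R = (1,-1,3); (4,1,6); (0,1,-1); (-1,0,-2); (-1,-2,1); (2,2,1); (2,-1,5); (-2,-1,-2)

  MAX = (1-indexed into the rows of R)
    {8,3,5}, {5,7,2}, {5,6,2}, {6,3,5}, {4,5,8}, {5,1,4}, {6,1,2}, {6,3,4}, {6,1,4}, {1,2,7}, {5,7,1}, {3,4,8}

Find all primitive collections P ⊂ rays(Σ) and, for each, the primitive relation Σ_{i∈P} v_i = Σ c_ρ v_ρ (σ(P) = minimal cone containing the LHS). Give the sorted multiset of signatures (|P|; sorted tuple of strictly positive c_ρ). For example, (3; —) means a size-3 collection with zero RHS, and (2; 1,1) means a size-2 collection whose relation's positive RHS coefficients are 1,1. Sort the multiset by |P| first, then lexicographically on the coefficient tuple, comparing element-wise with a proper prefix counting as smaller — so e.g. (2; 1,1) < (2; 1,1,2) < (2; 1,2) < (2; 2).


Δ(Σ) — 8 vertices, 14 min non-faces:

  P={1,8}:  v_{1} + v_{8} = v_{5} ; sig = (2; 1)
  P={4,7}:  v_{4} + v_{7} = v_{1} ; sig = (2; 1)
  P={6,7}:  v_{6} + v_{7} = v_{2} ; sig = (2; 1)
  P={6,8}:  v_{6} + v_{8} = v_{3} ; sig = (2; 1)
  P={1,3}:  v_{1} + v_{3} = v_{5} + v_{6} ; sig = (2; 1,1)
  P={2,4}:  v_{2} + v_{4} = v_{1} + v_{6} ; sig = (2; 1,1)
  P={7,8}:  v_{7} + v_{8} = 2·v_{5} + v_{6} ; sig = (2; 1,2)
  P={2,8}:  v_{2} + v_{8} = 2·v_{5} + 2·v_{6} ; sig = (2; 2,2)
  P={3,7}:  v_{3} + v_{7} = 2·v_{5} + 2·v_{6} ; sig = (2; 2,2)
  P={2,3}:  v_{2} + v_{3} = 2·v_{5} + 3·v_{6} ; sig = (2; 2,3)
  P={4,5,6}:  v_{4} + v_{5} + v_{6} = 0 ; sig = (3; —)
  P={1,5,6}:  v_{1} + v_{5} + v_{6} = v_{7} ; sig = (3; 1)
  P={3,4,5}:  v_{3} + v_{4} + v_{5} = v_{8} ; sig = (3; 1)
  P={1,2,5}:  v_{1} + v_{2} + v_{5} = 2·v_{7} ; sig = (3; 2)

Hence PRS(X_Σ) =
    (2; 1)
    (2; 1)
    (2; 1)
    (2; 1)
    (2; 1,1)
    (2; 1,1)
    (2; 1,2)
    (2; 2,2)
    (2; 2,2)
    (2; 2,3)
    (3; —)
    (3; 1)
    (3; 1)
    (3; 2)


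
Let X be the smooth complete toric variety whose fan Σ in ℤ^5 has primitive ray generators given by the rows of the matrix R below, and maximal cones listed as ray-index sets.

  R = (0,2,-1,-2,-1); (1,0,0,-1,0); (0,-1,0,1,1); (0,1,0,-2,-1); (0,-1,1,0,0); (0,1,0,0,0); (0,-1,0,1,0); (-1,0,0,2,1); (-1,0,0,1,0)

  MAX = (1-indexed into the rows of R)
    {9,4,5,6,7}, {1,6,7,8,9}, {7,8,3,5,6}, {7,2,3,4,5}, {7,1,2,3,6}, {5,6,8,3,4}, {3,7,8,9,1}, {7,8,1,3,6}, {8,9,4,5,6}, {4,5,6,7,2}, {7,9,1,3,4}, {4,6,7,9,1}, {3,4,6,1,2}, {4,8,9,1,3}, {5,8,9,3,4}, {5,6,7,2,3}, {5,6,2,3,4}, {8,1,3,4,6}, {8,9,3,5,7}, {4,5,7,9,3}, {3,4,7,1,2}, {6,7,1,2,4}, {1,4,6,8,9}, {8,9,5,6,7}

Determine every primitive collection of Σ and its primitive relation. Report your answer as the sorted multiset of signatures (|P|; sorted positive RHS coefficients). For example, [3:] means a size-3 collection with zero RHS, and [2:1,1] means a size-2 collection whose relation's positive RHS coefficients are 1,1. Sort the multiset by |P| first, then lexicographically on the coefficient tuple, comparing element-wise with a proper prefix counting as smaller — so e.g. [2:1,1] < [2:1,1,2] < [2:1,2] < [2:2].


Minimal non-faces — 6 found among 9 rays, 24 max cones:

  • {2,9}:  v_{2} + v_{9} = 0 ; sig = [2:]
  • {1,5}:  v_{1} + v_{5} = v_{4} ; sig = [2:1]
  • {2,8}:  v_{2} + v_{8} = v_{3} + v_{6} ; sig = [2:1,1]
  • {3,6,9}:  v_{3} + v_{6} + v_{9} = v_{8} ; sig = [3:1]
  • {4,7,8}:  v_{4} + v_{7} + v_{8} = v_{9} ; sig = [3:1]
  • {3,4,6,7}:  v_{3} + v_{4} + v_{6} + v_{7} = 0 ; sig = [4:]

so the primitive-relation signature multiset is
    [2:]
    [2:1]
    [2:1,1]
    [3:1]
    [3:1]
    [4:]


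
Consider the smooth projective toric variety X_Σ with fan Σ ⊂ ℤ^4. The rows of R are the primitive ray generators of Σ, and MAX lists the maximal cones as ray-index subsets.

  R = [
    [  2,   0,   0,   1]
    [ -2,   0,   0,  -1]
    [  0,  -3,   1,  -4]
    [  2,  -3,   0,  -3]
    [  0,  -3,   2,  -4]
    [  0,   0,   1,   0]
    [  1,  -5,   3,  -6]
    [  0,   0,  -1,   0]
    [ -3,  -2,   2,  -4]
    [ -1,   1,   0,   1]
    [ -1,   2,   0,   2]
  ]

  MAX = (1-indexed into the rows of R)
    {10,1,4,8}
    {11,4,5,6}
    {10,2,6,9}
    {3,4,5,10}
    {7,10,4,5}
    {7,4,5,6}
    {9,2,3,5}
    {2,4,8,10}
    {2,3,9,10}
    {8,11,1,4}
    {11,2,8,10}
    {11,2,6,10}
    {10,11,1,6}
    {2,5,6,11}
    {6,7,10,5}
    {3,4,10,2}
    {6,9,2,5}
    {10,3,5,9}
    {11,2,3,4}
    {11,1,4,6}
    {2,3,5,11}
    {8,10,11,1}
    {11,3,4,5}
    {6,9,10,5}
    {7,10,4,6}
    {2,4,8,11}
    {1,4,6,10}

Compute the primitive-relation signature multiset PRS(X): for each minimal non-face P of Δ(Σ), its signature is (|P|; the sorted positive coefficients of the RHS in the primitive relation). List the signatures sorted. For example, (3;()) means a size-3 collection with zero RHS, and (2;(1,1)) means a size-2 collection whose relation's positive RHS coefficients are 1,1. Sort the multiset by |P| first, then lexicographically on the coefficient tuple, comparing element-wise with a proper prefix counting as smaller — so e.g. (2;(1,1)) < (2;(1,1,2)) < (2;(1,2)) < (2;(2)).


Δ(Σ) — 11 vertices, 24 min non-faces:

  • {1,2}:  v_{1} + v_{2} = 0  ⟹  sig = (2;())
  • {6,8}:  v_{6} + v_{8} = 0  ⟹  sig = (2;())
  • {3,6}:  v_{3} + v_{6} = v_{5}  ⟹  sig = (2;(1))
  • {5,8}:  v_{5} + v_{8} = v_{3}  ⟹  sig = (2;(1))
  • {1,3}:  v_{1} + v_{3} = v_{4} + v_{6}  ⟹  sig = (2;(1,1))
  • {1,9}:  v_{1} + v_{9} = v_{5} + v_{10}  ⟹  sig = (2;(1,1))
  • {3,8}:  v_{3} + v_{8} = v_{2} + v_{4}  ⟹  sig = (2;(1,1))
  • {7,11}:  v_{7} + v_{11} = v_{5} + v_{6}  ⟹  sig = (2;(1,1))
  • {2,7}:  v_{2} + v_{7} = v_{3} + v_{5} + v_{10}  ⟹  sig = (2;(1,1,1))
  • {7,8}:  v_{7} + v_{8} = v_{4} + v_{5} + v_{10}  ⟹  sig = (2;(1,1,1))
  • {8,9}:  v_{8} + v_{9} = v_{2} + v_{3} + v_{10}  ⟹  sig = (2;(1,1,1))
  • {3,7}:  v_{3} + v_{7} = v_{4} + 2·v_{5} + v_{10}  ⟹  sig = (2;(1,1,2))
  • {1,5}:  v_{1} + v_{5} = v_{4} + 2·v_{6}  ⟹  sig = (2;(1,2))
  • {4,9}:  v_{4} + v_{9} = 2·v_{3} + v_{10}  ⟹  sig = (2;(1,2))
  • {7,9}:  v_{7} + v_{9} = v_{3} + 2·v_{5} + 2·v_{10}  ⟹  sig = (2;(1,2,2))
  • {1,7}:  v_{1} + v_{7} = 2·v_{4} + 3·v_{6} + v_{10}  ⟹  sig = (2;(1,2,3))
  • {9,11}:  v_{9} + v_{11} = 2·v_{2} + 2·v_{6}  ⟹  sig = (2;(2,2))
  • {4,10,11}:  v_{4} + v_{10} + v_{11} = 0  ⟹  sig = (3;())
  • {2,4,6}:  v_{2} + v_{4} + v_{6} = v_{3}  ⟹  sig = (3;(1))
  • {2,5,10}:  v_{2} + v_{5} + v_{10} = v_{9}  ⟹  sig = (3;(1))
  • {3,10,11}:  v_{3} + v_{10} + v_{11} = v_{2} + v_{6}  ⟹  sig = (3;(1,1))
  • {5,10,11}:  v_{5} + v_{10} + v_{11} = v_{2} + 2·v_{6}  ⟹  sig = (3;(1,2))
  • {2,4,5}:  v_{2} + v_{4} + v_{5} = 2·v_{3}  ⟹  sig = (3;(2))
  • {4,5,6,10}:  v_{4} + v_{5} + v_{6} + v_{10} = v_{7}  ⟹  sig = (4;(1))

Signatures (|P|; sorted positive RHS coefficients), sorted:
    (2;())
    (2;())
    (2;(1))
    (2;(1))
    (2;(1,1))
    (2;(1,1))
    (2;(1,1))
    (2;(1,1))
    (2;(1,1,1))
    (2;(1,1,1))
    (2;(1,1,1))
    (2;(1,1,2))
    (2;(1,2))
    (2;(1,2))
    (2;(1,2,2))
    (2;(1,2,3))
    (2;(2,2))
    (3;())
    (3;(1))
    (3;(1))
    (3;(1,1))
    (3;(1,2))
    (3;(2))
    (4;(1))


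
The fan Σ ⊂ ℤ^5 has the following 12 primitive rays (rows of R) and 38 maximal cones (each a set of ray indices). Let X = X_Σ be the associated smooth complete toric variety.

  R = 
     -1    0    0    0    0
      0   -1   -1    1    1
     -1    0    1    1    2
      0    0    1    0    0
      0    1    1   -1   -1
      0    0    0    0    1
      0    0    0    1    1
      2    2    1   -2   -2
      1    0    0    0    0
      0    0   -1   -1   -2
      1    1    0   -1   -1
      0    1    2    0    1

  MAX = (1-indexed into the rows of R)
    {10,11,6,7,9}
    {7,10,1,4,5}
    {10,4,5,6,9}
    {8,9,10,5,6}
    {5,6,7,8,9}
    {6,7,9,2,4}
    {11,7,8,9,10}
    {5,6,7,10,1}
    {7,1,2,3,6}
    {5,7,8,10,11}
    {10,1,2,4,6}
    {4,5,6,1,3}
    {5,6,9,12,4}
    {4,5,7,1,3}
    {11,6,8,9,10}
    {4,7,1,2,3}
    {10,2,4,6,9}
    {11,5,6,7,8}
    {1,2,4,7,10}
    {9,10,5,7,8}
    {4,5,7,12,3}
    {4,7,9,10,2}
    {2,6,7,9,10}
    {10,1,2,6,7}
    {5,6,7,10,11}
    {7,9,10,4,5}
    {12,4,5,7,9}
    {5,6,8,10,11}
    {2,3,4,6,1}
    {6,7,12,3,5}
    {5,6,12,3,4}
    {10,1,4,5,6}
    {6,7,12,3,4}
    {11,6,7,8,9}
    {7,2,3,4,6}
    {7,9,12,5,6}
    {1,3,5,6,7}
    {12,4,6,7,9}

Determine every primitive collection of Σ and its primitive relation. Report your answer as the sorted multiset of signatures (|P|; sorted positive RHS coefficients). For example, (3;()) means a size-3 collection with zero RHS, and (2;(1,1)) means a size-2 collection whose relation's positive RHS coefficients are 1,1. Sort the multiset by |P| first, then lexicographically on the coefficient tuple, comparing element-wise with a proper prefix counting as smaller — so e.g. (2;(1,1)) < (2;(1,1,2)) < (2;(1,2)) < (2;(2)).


Σ has 23 primitive collections:

  {1,9}:  v_{1} + v_{9} = 0  →  sig = (2;())
  {2,5}:  v_{2} + v_{5} = 0  →  sig = (2;())
  {3,10}:  v_{3} + v_{10} = v_{1}  →  sig = (2;(1))
  {10,12}:  v_{10} + v_{12} = v_{5}  →  sig = (2;(1))
  {1,8}:  v_{1} + v_{8} = v_{5} + v_{11}  →  sig = (2;(1,1))
  {1,12}:  v_{1} + v_{12} = v_{3} + v_{5}  →  sig = (2;(1,1))
  {2,8}:  v_{2} + v_{8} = v_{9} + v_{11}  →  sig = (2;(1,1))
  {4,11}:  v_{4} + v_{11} = v_{5} + v_{9}  →  sig = (2;(1,1))
  {2,12}:  v_{2} + v_{12} = v_{4} + v_{6} + v_{7}  →  sig = (2;(1,1,1))
  {3,9}:  v_{3} + v_{9} = v_{4} + v_{6} + v_{7}  →  sig = (2;(1,1,1))
  {3,11}:  v_{3} + v_{11} = v_{5} + v_{6} + v_{7}  →  sig = (2;(1,1,1))
  {1,11}:  v_{1} + v_{11} = v_{5} + v_{6} + v_{7} + v_{10}  →  sig = (2;(1,1,1,1))
  {2,11}:  v_{2} + v_{11} = v_{6} + v_{7} + v_{9} + v_{10}  →  sig = (2;(1,1,1,1))
  {3,8}:  v_{3} + v_{8} = 2·v_{5} + v_{6} + v_{7} + v_{9}  →  sig = (2;(1,1,1,2))
  {11,12}:  v_{11} + v_{12} = 2·v_{5} + v_{6} + v_{7} + v_{9}  →  sig = (2;(1,1,1,2))
  {8,12}:  v_{8} + v_{12} = 3·v_{5} + v_{6} + v_{7} + 2·v_{9}  →  sig = (2;(1,1,2,3))
  {4,8}:  v_{4} + v_{8} = 2·v_{5} + 2·v_{9}  →  sig = (2;(2,2))
  {5,9,11}:  v_{5} + v_{9} + v_{11} = v_{8}  →  sig = (3;(1))
  {4,6,7,10}:  v_{4} + v_{6} + v_{7} + v_{10} = 0  →  sig = (4;())
  {1,4,6,7}:  v_{1} + v_{4} + v_{6} + v_{7} = v_{3}  →  sig = (4;(1))
  {4,5,6,7}:  v_{4} + v_{5} + v_{6} + v_{7} = v_{12}  →  sig = (4;(1))
  {6,7,8,10}:  v_{6} + v_{7} + v_{8} + v_{10} = 2·v_{11}  →  sig = (4;(2))
  {5,6,7,9,10}:  v_{5} + v_{6} + v_{7} + v_{9} + v_{10} = v_{11}  →  sig = (5;(1))

Hence PRS(X_Σ) =
    (2;())
    (2;())
    (2;(1))
    (2;(1))
    (2;(1,1))
    (2;(1,1))
    (2;(1,1))
    (2;(1,1))
    (2;(1,1,1))
    (2;(1,1,1))
    (2;(1,1,1))
    (2;(1,1,1,1))
    (2;(1,1,1,1))
    (2;(1,1,1,2))
    (2;(1,1,1,2))
    (2;(1,1,2,3))
    (2;(2,2))
    (3;(1))
    (4;())
    (4;(1))
    (4;(1))
    (4;(2))
    (5;(1))


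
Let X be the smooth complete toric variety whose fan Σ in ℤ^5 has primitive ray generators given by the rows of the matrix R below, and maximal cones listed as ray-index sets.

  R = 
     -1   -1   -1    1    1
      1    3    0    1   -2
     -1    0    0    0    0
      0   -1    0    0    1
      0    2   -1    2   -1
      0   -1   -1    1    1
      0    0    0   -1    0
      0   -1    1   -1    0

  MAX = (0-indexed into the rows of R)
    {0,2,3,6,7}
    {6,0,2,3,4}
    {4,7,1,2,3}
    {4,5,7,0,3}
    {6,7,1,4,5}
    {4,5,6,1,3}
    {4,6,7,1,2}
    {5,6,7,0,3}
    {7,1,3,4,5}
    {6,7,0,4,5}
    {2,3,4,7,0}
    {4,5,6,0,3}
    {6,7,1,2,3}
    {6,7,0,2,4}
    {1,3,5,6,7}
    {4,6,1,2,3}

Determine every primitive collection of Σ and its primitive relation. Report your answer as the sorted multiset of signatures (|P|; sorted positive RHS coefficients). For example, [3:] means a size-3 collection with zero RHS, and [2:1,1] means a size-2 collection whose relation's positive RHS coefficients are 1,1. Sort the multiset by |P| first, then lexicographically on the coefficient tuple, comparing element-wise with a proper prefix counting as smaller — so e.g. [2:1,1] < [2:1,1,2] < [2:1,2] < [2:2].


Primitive collections (3):

  P={0,1}:  v_{0} + v_{1} = v_{4}  ⇒ sig = [2:1]
  P={2,5}:  v_{2} + v_{5} = v_{0}  ⇒ sig = [2:1]
  P={3,4,6,7}:  v_{3} + v_{4} + v_{6} + v_{7} = 0  ⇒ sig = [4:]

so the primitive-relation signature multiset is
{ [2:1] ×2,  [4:] }


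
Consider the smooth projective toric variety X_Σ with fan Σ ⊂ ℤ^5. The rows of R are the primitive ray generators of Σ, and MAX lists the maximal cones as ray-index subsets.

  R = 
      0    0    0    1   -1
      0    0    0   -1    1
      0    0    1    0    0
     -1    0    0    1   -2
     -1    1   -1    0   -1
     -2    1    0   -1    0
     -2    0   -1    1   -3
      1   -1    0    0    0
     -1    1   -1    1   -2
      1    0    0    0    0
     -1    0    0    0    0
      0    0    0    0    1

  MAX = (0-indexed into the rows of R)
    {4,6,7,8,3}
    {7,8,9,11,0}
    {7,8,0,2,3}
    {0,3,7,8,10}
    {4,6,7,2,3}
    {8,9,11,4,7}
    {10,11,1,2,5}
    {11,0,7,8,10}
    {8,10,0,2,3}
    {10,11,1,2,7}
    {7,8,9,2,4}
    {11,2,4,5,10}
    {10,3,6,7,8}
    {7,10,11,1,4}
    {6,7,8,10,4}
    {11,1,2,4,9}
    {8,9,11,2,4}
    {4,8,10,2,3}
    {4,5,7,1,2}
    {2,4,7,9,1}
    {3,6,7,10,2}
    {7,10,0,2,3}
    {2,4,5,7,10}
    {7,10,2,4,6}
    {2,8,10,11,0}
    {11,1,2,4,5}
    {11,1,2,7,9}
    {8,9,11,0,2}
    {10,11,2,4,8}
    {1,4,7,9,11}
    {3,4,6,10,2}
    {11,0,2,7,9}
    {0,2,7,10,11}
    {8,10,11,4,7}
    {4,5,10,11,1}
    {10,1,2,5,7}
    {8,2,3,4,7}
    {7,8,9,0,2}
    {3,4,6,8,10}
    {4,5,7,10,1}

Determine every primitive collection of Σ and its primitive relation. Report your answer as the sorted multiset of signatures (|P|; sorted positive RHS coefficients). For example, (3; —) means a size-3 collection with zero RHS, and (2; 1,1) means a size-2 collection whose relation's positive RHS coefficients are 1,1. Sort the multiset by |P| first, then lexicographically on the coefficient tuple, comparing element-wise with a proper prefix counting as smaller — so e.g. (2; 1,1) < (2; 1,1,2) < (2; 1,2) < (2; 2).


23 minimal non-faces of Δ(Σ) (on 12 rays):

  {0,1}:  v_{0} + v_{1} = 0  ⟹  sig = (2; —)
  {9,10}:  v_{9} + v_{10} = 0  ⟹  sig = (2; —)
  {0,4}:  v_{0} + v_{4} = v_{8}  ⟹  sig = (2; 1)
  {1,8}:  v_{1} + v_{8} = v_{4}  ⟹  sig = (2; 1)
  {3,11}:  v_{3} + v_{11} = v_{0} + v_{10}  ⟹  sig = (2; 1,1)
  {0,5}:  v_{0} + v_{5} = v_{2} + v_{4} + v_{10}  ⟹  sig = (2; 1,1,1)
  {3,9}:  v_{3} + v_{9} = v_{2} + v_{7} + v_{8}  ⟹  sig = (2; 1,1,1)
  {5,9}:  v_{5} + v_{9} = v_{1} + v_{2} + v_{4}  ⟹  sig = (2; 1,1,1)
  {6,9}:  v_{6} + v_{9} = v_{3} + v_{4} + v_{7}  ⟹  sig = (2; 1,1,1)
  {0,6}:  v_{0} + v_{6} = v_{3} + v_{7} + v_{8} + v_{10}  ⟹  sig = (2; 1,1,1,1)
  {1,3}:  v_{1} + v_{3} = v_{2} + v_{4} + v_{7} + v_{10}  ⟹  sig = (2; 1,1,1,1)
  {5,8}:  v_{5} + v_{8} = v_{2} + 2·v_{4} + v_{10}  ⟹  sig = (2; 1,1,2)
  {6,11}:  v_{6} + v_{11} = v_{7} + v_{8} + 2·v_{10}  ⟹  sig = (2; 1,1,2)
  {1,6}:  v_{1} + v_{6} = v_{2} + 2·v_{4} + 2·v_{7} + 2·v_{10}  ⟹  sig = (2; 1,2,2,2)
  {3,5}:  v_{3} + v_{5} = 2·v_{2} + 2·v_{4} + v_{7} + 2·v_{10}  ⟹  sig = (2; 1,2,2,2)
  {5,6}:  v_{5} + v_{6} = 2·v_{2} + 3·v_{4} + 2·v_{7} + 3·v_{10}  ⟹  sig = (2; 2,2,3,3)
  {5,7,11}:  v_{5} + v_{7} + v_{11} = v_{1} + v_{10}  ⟹  sig = (3; 1,1)
  {2,6,8}:  v_{2} + v_{6} + v_{8} = 2·v_{3} + v_{4}  ⟹  sig = (3; 1,2)
  {2,4,7,11}:  v_{2} + v_{4} + v_{7} + v_{11} = 0  ⟹  sig = (4; —)
  {1,2,4,10}:  v_{1} + v_{2} + v_{4} + v_{10} = v_{5}  ⟹  sig = (4; 1)
  {2,7,8,10}:  v_{2} + v_{7} + v_{8} + v_{10} = v_{3}  ⟹  sig = (4; 1)
  {2,7,8,11}:  v_{2} + v_{7} + v_{8} + v_{11} = v_{0}  ⟹  sig = (4; 1)
  {3,4,7,10}:  v_{3} + v_{4} + v_{7} + v_{10} = v_{6}  ⟹  sig = (4; 1)

Signatures (|P|; sorted positive RHS coefficients), sorted:
    |P|=2: 16 collections, coeffs (), (), (1), (1), (1,1), (1,1,1), (1,1,1), (1,1,1), (1,1,1), (1,1,1,1), (1,1,1,1), (1,1,2), (1,1,2), (1,2,2,2), (1,2,2,2), (2,2,3,3)
    |P|=3: 2 collections, coeffs (1,1), (1,2)
    |P|=4: 5 collections, coeffs (), (1), (1), (1), (1)


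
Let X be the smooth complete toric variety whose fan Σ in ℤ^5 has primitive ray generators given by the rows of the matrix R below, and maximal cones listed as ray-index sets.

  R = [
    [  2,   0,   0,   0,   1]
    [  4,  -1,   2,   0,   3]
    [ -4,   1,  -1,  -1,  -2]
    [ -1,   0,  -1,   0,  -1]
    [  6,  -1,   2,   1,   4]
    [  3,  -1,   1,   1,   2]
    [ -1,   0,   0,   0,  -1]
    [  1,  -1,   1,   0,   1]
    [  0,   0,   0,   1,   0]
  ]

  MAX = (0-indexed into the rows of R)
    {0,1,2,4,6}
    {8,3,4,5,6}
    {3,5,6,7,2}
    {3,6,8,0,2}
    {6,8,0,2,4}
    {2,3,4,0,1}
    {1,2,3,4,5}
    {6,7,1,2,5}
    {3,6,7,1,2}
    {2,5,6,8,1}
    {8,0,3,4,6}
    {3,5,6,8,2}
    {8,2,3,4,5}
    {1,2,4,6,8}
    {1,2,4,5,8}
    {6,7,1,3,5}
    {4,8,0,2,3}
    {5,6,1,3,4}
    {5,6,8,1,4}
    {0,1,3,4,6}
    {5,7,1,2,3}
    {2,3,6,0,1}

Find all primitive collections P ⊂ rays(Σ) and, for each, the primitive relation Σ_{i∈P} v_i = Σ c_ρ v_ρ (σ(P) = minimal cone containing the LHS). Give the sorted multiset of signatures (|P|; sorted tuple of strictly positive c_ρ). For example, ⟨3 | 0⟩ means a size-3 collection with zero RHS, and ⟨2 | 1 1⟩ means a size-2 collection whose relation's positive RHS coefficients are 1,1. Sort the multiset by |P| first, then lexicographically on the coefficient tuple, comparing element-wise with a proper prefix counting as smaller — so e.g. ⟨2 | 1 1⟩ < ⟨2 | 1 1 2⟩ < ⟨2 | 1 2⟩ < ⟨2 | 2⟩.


Primitive collections (9):

  {0,5}:  v_{0} + v_{5} = v_{3} + v_{4} — sig = ⟨2 | 1 1⟩
  {0,7}:  v_{0} + v_{7} = v_{1} + v_{3} — sig = ⟨2 | 1 1⟩
  {4,7}:  v_{4} + v_{7} = v_{1} + v_{5} — sig = ⟨2 | 1 1⟩
  {7,8}:  v_{7} + v_{8} = v_{2} + 2·v_{5} + v_{6} — sig = ⟨2 | 1 1 2⟩
  {0,1,8}:  v_{0} + v_{1} + v_{8} = v_{4} — sig = ⟨3 | 1⟩
  {1,3,8}:  v_{1} + v_{3} + v_{8} = v_{5} — sig = ⟨3 | 1⟩
  {2,3,4,6}:  v_{2} + v_{3} + v_{4} + v_{6} = 0 — sig = ⟨4 | 0⟩
  {2,4,5,6}:  v_{2} + v_{4} + v_{5} + v_{6} = v_{1} + v_{8} — sig = ⟨4 | 1 1⟩
  {1,2,3,5,6}:  v_{1} + v_{2} + v_{3} + v_{5} + v_{6} = v_{7} — sig = ⟨5 | 1⟩

Hence PRS(X_Σ) =
[⟨2 | 1 1⟩, ⟨2 | 1 1⟩, ⟨2 | 1 1⟩, ⟨2 | 1 1 2⟩, ⟨3 | 1⟩, ⟨3 | 1⟩, ⟨4 | 0⟩, ⟨4 | 1 1⟩, ⟨5 | 1⟩]


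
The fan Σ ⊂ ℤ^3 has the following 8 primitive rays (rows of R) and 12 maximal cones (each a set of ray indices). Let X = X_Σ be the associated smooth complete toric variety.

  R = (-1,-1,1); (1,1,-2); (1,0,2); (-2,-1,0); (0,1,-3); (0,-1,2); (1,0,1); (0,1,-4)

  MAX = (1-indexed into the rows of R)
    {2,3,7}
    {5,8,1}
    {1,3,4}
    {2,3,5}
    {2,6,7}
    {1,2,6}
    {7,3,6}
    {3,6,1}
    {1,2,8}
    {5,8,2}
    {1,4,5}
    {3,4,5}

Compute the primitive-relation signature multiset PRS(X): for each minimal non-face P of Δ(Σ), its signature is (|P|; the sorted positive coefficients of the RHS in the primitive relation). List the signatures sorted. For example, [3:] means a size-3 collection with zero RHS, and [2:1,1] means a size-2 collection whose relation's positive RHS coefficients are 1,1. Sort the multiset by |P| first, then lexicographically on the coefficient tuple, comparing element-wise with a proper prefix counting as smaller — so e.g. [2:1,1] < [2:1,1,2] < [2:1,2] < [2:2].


Σ has 14 primitive collections:

  • {1,7}:  v_{1} + v_{7} = v_{6}  ⇒ sig = [2:1]
  • {3,8}:  v_{3} + v_{8} = v_{2}  ⇒ sig = [2:1]
  • {4,7}:  v_{4} + v_{7} = v_{1}  ⇒ sig = [2:1]
  • {5,7}:  v_{5} + v_{7} = v_{2}  ⇒ sig = [2:1]
  • {2,4}:  v_{2} + v_{4} = v_{1} + v_{5}  ⇒ sig = [2:1,1]
  • {5,6}:  v_{5} + v_{6} = v_{1} + v_{2}  ⇒ sig = [2:1,1]
  • {7,8}:  v_{7} + v_{8} = v_{1} + 2·v_{2}  ⇒ sig = [2:1,2]
  • {4,6}:  v_{4} + v_{6} = 2·v_{1}  ⇒ sig = [2:2]
  • {4,8}:  v_{4} + v_{8} = 2·v_{1} + 2·v_{5}  ⇒ sig = [2:2,2]
  • {6,8}:  v_{6} + v_{8} = 2·v_{1} + 2·v_{2}  ⇒ sig = [2:2,2]
  • {1,3,5}:  v_{1} + v_{3} + v_{5} = 0  ⇒ sig = [3:]
  • {1,2,3}:  v_{1} + v_{2} + v_{3} = v_{7}  ⇒ sig = [3:1]
  • {1,2,5}:  v_{1} + v_{2} + v_{5} = v_{8}  ⇒ sig = [3:1]
  • {2,3,6}:  v_{2} + v_{3} + v_{6} = 2·v_{7}  ⇒ sig = [3:2]

Hence PRS(X_Σ) =
{ [2:1] ×4,  [2:1,1] ×2,  [2:1,2],  [2:2],  [2:2,2] ×2,  [3:],  [3:1] ×2,  [3:2] }


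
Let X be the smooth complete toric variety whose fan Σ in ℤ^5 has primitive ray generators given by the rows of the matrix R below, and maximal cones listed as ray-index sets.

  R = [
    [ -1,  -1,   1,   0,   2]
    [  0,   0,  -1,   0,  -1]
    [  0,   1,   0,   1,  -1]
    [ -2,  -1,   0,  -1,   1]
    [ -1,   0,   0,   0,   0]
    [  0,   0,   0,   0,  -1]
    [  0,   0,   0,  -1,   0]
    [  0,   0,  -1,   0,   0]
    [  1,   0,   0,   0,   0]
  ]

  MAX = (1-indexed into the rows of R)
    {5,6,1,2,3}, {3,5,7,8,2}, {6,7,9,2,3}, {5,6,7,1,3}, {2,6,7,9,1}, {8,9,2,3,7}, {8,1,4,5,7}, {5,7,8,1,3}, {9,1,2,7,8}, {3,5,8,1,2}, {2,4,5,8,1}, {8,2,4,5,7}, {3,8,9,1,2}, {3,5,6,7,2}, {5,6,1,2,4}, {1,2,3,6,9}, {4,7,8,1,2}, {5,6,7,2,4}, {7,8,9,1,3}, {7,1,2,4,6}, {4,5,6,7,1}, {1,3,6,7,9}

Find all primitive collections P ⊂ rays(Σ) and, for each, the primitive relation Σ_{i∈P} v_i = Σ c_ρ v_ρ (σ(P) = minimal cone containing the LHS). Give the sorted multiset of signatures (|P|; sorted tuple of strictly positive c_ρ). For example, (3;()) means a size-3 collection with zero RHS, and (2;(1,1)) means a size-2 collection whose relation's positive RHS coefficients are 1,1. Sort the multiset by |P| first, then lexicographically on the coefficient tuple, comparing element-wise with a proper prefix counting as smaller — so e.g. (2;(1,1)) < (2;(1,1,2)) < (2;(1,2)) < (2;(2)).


Σ has 6 primitive collections:

  • {5,9}:  v_{5} + v_{9} = 0 ; sig = (2;())
  • {6,8}:  v_{6} + v_{8} = v_{2} ; sig = (2;(1))
  • {4,9}:  v_{4} + v_{9} = v_{1} + v_{2} + v_{7} ; sig = (2;(1,1,1))
  • {3,4}:  v_{3} + v_{4} = 2·v_{5} ; sig = (2;(2))
  • {1,2,3,7}:  v_{1} + v_{2} + v_{3} + v_{7} = v_{5} ; sig = (4;(1))
  • {1,2,5,7}:  v_{1} + v_{2} + v_{5} + v_{7} = v_{4} ; sig = (4;(1))

Signatures (|P|; sorted positive RHS coefficients), sorted:
{ (2;()),  (2;(1)),  (2;(1,1,1)),  (2;(2)),  (4;(1)) ×2 }


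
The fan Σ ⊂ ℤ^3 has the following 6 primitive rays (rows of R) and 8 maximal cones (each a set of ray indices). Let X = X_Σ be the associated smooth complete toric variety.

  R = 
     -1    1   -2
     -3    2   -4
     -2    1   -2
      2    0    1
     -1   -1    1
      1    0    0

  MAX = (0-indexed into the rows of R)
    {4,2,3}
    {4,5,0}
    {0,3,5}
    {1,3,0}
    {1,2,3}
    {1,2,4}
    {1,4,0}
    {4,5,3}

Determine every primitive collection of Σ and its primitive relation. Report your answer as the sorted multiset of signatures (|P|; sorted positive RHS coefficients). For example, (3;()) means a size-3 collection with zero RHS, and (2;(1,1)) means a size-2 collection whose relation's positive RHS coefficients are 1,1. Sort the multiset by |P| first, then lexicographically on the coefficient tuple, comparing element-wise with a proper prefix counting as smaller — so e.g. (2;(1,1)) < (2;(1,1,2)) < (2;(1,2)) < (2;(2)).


Σ has 5 primitive collections:

  P = {0,2}:  v_{0} + v_{2} = v_{1}  →  sig = (2;(1))
  P = {2,5}:  v_{2} + v_{5} = v_{0}  →  sig = (2;(1))
  P = {1,5}:  v_{1} + v_{5} = 2·v_{0}  →  sig = (2;(2))
  P = {0,3,4}:  v_{0} + v_{3} + v_{4} = 0  →  sig = (3;())
  P = {1,3,4}:  v_{1} + v_{3} + v_{4} = v_{2}  →  sig = (3;(1))

so the primitive-relation signature multiset is
    (2;(1))
    (2;(1))
    (2;(2))
    (3;())
    (3;(1))


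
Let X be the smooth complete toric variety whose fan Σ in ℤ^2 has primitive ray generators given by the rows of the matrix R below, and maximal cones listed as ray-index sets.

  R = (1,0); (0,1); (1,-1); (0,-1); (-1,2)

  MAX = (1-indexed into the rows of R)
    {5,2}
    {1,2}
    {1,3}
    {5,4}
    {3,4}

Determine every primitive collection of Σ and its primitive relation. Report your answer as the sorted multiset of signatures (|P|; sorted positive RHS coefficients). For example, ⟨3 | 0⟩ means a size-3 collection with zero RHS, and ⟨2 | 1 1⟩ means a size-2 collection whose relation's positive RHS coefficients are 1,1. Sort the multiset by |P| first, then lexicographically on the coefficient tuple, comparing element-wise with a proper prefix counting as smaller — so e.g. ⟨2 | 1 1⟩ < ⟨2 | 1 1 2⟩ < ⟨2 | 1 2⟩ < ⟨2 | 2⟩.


Minimal non-faces — 5 found among 5 rays, 5 max cones:

  • {2,4}:  v_{2} + v_{4} = 0  →  sig = ⟨2 | 0⟩
  • {1,4}:  v_{1} + v_{4} = v_{3}  →  sig = ⟨2 | 1⟩
  • {2,3}:  v_{2} + v_{3} = v_{1}  →  sig = ⟨2 | 1⟩
  • {3,5}:  v_{3} + v_{5} = v_{2}  →  sig = ⟨2 | 1⟩
  • {1,5}:  v_{1} + v_{5} = 2·v_{2}  →  sig = ⟨2 | 2⟩

Hence PRS(X_Σ) =
    ⟨2 | 0⟩
    ⟨2 | 1⟩
    ⟨2 | 1⟩
    ⟨2 | 1⟩
    ⟨2 | 2⟩


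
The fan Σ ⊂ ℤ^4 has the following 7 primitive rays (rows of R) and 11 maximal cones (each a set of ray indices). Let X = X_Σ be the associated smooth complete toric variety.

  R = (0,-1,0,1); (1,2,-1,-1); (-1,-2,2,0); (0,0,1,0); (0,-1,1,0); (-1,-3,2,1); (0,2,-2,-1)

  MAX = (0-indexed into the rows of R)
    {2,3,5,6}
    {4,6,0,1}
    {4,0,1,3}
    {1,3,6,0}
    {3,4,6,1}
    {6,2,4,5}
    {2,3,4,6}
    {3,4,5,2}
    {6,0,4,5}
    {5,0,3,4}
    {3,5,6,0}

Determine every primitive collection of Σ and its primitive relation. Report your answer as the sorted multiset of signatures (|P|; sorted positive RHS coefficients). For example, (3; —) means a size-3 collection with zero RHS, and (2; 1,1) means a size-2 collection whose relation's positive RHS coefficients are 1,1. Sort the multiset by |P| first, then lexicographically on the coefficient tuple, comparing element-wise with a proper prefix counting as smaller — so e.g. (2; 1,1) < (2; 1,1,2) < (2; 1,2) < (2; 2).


|primitive collections| = 5. Relations:

  P={0,2}:  v_{0} + v_{2} = v_{5} — sig = (2; 1)
  P={1,5}:  v_{1} + v_{5} = v_{4} — sig = (2; 1)
  P={1,2}:  v_{1} + v_{2} = v_{3} + 2·v_{4} + v_{6} — sig = (2; 1,1,2)
  P={0,3,4,6}:  v_{0} + v_{3} + v_{4} + v_{6} = 0 — sig = (4; —)
  P={3,4,5,6}:  v_{3} + v_{4} + v_{5} + v_{6} = v_{2} — sig = (4; 1)

Signatures (|P|; sorted positive RHS coefficients), sorted:
    (2; 1)
    (2; 1)
    (2; 1,1,2)
    (4; —)
    (4; 1)


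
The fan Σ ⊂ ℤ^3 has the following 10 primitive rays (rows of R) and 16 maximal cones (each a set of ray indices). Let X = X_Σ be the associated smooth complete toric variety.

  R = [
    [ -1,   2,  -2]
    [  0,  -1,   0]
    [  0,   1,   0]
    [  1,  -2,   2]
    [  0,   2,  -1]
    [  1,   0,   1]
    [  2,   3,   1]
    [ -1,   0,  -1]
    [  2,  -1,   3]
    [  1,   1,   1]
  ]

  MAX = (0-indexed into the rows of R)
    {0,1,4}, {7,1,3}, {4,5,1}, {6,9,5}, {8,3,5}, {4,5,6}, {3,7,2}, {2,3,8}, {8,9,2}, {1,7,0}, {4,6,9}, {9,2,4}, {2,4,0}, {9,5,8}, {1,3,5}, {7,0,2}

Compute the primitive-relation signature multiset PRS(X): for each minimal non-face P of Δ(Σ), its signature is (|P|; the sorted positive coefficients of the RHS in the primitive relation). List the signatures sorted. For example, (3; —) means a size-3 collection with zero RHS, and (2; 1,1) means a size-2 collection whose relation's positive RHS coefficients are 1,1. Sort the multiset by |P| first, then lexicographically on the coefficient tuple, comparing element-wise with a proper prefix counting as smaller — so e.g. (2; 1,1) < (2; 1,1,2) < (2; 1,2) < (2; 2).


The 22 primitive collections of Σ (r=10, n=3):

  • {0,3}:  v_{0} + v_{3} = 0 — sig = (2; —)
  • {1,2}:  v_{1} + v_{2} = 0 — sig = (2; —)
  • {5,7}:  v_{5} + v_{7} = 0 — sig = (2; —)
  • {0,5}:  v_{0} + v_{5} = v_{4} — sig = (2; 1)
  • {0,8}:  v_{0} + v_{8} = v_{9} — sig = (2; 1)
  • {1,9}:  v_{1} + v_{9} = v_{5} — sig = (2; 1)
  • {2,5}:  v_{2} + v_{5} = v_{9} — sig = (2; 1)
  • {3,4}:  v_{3} + v_{4} = v_{5} — sig = (2; 1)
  • {3,9}:  v_{3} + v_{9} = v_{8} — sig = (2; 1)
  • {4,7}:  v_{4} + v_{7} = v_{0} — sig = (2; 1)
  • {7,9}:  v_{7} + v_{9} = v_{2} — sig = (2; 1)
  • {0,9}:  v_{0} + v_{9} = v_{2} + v_{4} — sig = (2; 1,1)
  • {1,8}:  v_{1} + v_{8} = v_{3} + v_{5} — sig = (2; 1,1)
  • {4,8}:  v_{4} + v_{8} = v_{5} + v_{9} — sig = (2; 1,1)
  • {6,7}:  v_{6} + v_{7} = v_{4} + v_{9} — sig = (2; 1,1)
  • {7,8}:  v_{7} + v_{8} = v_{2} + v_{3} — sig = (2; 1,1)
  • {0,6}:  v_{0} + v_{6} = 2·v_{4} + v_{9} — sig = (2; 1,2)
  • {1,6}:  v_{1} + v_{6} = v_{4} + 2·v_{5} — sig = (2; 1,2)
  • {2,6}:  v_{2} + v_{6} = v_{4} + 2·v_{9} — sig = (2; 1,2)
  • {3,6}:  v_{3} + v_{6} = 2·v_{5} + v_{9} — sig = (2; 1,2)
  • {6,8}:  v_{6} + v_{8} = 2·v_{5} + 2·v_{9} — sig = (2; 2,2)
  • {4,5,9}:  v_{4} + v_{5} + v_{9} = v_{6} — sig = (3; 1)

so the primitive-relation signature multiset is
    (2; —)
    (2; —)
    (2; —)
    (2; 1)
    (2; 1)
    (2; 1)
    (2; 1)
    (2; 1)
    (2; 1)
    (2; 1)
    (2; 1)
    (2; 1,1)
    (2; 1,1)
    (2; 1,1)
    (2; 1,1)
    (2; 1,1)
    (2; 1,2)
    (2; 1,2)
    (2; 1,2)
    (2; 1,2)
    (2; 2,2)
    (3; 1)


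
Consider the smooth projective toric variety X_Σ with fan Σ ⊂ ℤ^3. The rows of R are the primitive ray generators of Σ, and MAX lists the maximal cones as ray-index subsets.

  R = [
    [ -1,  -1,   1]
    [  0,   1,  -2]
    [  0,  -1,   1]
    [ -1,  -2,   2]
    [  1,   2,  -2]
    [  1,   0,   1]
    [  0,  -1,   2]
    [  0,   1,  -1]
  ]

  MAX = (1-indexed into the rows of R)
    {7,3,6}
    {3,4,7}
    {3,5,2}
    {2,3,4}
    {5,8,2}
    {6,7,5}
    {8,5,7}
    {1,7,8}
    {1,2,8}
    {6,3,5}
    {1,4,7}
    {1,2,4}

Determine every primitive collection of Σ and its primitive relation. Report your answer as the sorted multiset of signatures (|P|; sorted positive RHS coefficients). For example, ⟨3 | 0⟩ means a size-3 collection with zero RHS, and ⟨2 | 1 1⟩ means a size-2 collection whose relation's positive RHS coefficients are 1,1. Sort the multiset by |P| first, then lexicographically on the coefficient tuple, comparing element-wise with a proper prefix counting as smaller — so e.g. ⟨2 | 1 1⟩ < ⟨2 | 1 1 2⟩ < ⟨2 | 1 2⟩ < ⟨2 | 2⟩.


Δ(Σ) — 8 vertices, 11 min non-faces:

  {2,7}:  v_{2} + v_{7} = 0  →  sig = ⟨2 | 0⟩
  {3,8}:  v_{3} + v_{8} = 0  →  sig = ⟨2 | 0⟩
  {4,5}:  v_{4} + v_{5} = 0  →  sig = ⟨2 | 0⟩
  {1,3}:  v_{1} + v_{3} = v_{4}  →  sig = ⟨2 | 1⟩
  {1,5}:  v_{1} + v_{5} = v_{8}  →  sig = ⟨2 | 1⟩
  {1,6}:  v_{1} + v_{6} = v_{7}  →  sig = ⟨2 | 1⟩
  {4,8}:  v_{4} + v_{8} = v_{1}  →  sig = ⟨2 | 1⟩
  {2,6}:  v_{2} + v_{6} = v_{3} + v_{5}  →  sig = ⟨2 | 1 1⟩
  {4,6}:  v_{4} + v_{6} = v_{3} + v_{7}  →  sig = ⟨2 | 1 1⟩
  {6,8}:  v_{6} + v_{8} = v_{5} + v_{7}  →  sig = ⟨2 | 1 1⟩
  {3,5,7}:  v_{3} + v_{5} + v_{7} = v_{6}  →  sig = ⟨3 | 1⟩

Signatures (|P|; sorted positive RHS coefficients), sorted:
{ ⟨2 | 0⟩ ×3,  ⟨2 | 1⟩ ×4,  ⟨2 | 1 1⟩ ×3,  ⟨3 | 1⟩ }


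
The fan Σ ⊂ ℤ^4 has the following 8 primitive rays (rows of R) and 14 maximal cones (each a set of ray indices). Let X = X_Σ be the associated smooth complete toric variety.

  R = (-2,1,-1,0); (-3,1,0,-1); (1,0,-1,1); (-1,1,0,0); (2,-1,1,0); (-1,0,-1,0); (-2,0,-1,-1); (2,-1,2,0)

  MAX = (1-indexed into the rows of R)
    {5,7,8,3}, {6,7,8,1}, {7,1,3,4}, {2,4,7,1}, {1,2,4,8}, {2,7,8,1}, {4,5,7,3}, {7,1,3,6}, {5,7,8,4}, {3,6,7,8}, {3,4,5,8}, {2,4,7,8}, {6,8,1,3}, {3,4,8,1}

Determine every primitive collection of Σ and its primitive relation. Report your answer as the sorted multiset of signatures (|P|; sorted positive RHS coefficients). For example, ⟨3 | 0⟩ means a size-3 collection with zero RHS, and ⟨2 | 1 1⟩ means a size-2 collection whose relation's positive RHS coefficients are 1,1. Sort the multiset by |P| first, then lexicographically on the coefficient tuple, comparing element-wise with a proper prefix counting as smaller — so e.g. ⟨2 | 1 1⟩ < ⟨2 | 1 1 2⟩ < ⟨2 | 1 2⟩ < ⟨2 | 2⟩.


Σ has 9 primitive collections:

  P = {1,5}:  v_{1} + v_{5} = 0  ⟹  sig = ⟨2 | 0⟩
  P = {2,3}:  v_{2} + v_{3} = v_{1}  ⟹  sig = ⟨2 | 1⟩
  P = {4,6}:  v_{4} + v_{6} = v_{1}  ⟹  sig = ⟨2 | 1⟩
  P = {2,5}:  v_{2} + v_{5} = v_{4} + v_{7} + v_{8}  ⟹  sig = ⟨2 | 1 1 1⟩
  P = {5,6}:  v_{5} + v_{6} = v_{3} + v_{7} + v_{8}  ⟹  sig = ⟨2 | 1 1 1⟩
  P = {2,6}:  v_{2} + v_{6} = 2·v_{1} + v_{7} + v_{8}  ⟹  sig = ⟨2 | 1 1 2⟩
  P = {3,4,7,8}:  v_{3} + v_{4} + v_{7} + v_{8} = 0  ⟹  sig = ⟨4 | 0⟩
  P = {1,3,7,8}:  v_{1} + v_{3} + v_{7} + v_{8} = v_{6}  ⟹  sig = ⟨4 | 1⟩
  P = {1,4,7,8}:  v_{1} + v_{4} + v_{7} + v_{8} = v_{2}  ⟹  sig = ⟨4 | 1⟩

Sorted signature multiset PRS(X):
[⟨2 | 0⟩, ⟨2 | 1⟩, ⟨2 | 1⟩, ⟨2 | 1 1 1⟩, ⟨2 | 1 1 1⟩, ⟨2 | 1 1 2⟩, ⟨4 | 0⟩, ⟨4 | 1⟩, ⟨4 | 1⟩]


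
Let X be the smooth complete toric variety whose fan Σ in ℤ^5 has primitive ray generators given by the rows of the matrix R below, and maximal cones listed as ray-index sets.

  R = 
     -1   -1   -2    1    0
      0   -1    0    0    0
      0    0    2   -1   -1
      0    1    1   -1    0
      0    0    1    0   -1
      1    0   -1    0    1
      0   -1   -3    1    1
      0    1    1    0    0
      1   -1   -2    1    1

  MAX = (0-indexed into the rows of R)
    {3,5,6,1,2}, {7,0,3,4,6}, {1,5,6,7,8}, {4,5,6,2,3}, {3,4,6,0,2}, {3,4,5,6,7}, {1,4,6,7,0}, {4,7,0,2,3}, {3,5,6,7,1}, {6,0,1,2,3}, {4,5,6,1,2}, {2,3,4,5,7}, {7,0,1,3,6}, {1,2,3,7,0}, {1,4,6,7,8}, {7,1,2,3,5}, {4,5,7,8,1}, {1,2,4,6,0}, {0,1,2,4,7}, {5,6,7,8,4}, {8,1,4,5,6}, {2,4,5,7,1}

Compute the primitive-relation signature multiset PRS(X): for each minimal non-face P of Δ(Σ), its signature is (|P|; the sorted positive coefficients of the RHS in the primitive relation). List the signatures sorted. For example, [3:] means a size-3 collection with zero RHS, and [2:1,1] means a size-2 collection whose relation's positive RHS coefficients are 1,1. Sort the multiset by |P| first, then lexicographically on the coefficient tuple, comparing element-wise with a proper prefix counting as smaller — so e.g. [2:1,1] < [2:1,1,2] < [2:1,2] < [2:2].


Δ(Σ) — 9 vertices, 7 min non-faces:

  P = {0,5}:  v_{0} + v_{5} = v_{6}  ⟹  sig = [2:1]
  P = {3,8}:  v_{3} + v_{8} = v_{5}  ⟹  sig = [2:1]
  P = {2,8}:  v_{2} + v_{8} = v_{1} + v_{4} + v_{5}  ⟹  sig = [2:1,1,1]
  P = {0,8}:  v_{0} + v_{8} = v_{1} + v_{4} + 2·v_{6} + v_{7}  ⟹  sig = [2:1,1,1,2]
  P = {2,6,7}:  v_{2} + v_{6} + v_{7} = 0  ⟹  sig = [3:]
  P = {1,3,4}:  v_{1} + v_{3} + v_{4} = v_{2}  ⟹  sig = [3:1]
  P = {1,4,5,6,7}:  v_{1} + v_{4} + v_{5} + v_{6} + v_{7} = v_{8}  ⟹  sig = [5:1]

so the primitive-relation signature multiset is
[[2:1], [2:1], [2:1,1,1], [2:1,1,1,2], [3:], [3:1], [5:1]]


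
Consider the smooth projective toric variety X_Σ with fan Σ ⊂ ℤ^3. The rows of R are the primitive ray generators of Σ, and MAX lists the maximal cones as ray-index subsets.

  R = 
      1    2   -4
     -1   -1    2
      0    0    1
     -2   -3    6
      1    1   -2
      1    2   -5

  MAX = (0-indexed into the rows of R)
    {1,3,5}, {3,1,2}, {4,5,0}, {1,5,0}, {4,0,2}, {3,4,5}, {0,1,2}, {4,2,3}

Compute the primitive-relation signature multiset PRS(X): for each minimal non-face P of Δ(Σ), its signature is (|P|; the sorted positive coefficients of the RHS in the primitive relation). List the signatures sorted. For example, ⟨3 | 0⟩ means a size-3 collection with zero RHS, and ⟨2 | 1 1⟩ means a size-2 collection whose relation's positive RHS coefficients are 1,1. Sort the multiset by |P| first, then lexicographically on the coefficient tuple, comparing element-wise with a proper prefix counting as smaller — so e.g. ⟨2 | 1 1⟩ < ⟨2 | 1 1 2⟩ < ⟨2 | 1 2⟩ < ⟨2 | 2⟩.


|primitive collections| = 3. Relations:

  P = {1,4}:  v_{1} + v_{4} = 0  ⟹  sig = ⟨2 | 0⟩
  P = {0,3}:  v_{0} + v_{3} = v_{1}  ⟹  sig = ⟨2 | 1⟩
  P = {2,5}:  v_{2} + v_{5} = v_{0}  ⟹  sig = ⟨2 | 1⟩

Hence PRS(X_Σ) =
[⟨2 | 0⟩, ⟨2 | 1⟩, ⟨2 | 1⟩]


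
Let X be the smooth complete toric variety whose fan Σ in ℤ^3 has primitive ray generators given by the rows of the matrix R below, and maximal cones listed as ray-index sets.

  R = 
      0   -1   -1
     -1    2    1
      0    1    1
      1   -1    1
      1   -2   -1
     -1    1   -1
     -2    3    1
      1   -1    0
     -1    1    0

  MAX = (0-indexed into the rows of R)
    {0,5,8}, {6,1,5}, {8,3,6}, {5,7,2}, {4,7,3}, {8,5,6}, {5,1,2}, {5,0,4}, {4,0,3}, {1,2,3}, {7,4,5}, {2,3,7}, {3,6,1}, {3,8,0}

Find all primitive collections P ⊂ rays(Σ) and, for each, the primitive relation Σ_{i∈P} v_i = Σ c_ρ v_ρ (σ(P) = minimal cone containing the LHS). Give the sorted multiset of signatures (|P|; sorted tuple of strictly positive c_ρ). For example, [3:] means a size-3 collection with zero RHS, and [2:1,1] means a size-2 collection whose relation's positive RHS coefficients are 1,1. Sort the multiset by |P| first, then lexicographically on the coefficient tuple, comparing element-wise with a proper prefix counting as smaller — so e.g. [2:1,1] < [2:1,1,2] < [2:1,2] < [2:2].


|primitive collections| = 15. Relations:

  P = {0,2}:  v_{0} + v_{2} = 0 — sig = [2:]
  P = {1,4}:  v_{1} + v_{4} = 0 — sig = [2:]
  P = {3,5}:  v_{3} + v_{5} = 0 — sig = [2:]
  P = {7,8}:  v_{7} + v_{8} = 0 — sig = [2:]
  P = {0,1}:  v_{0} + v_{1} = v_{8} — sig = [2:1]
  P = {0,7}:  v_{0} + v_{7} = v_{4} — sig = [2:1]
  P = {1,7}:  v_{1} + v_{7} = v_{2} — sig = [2:1]
  P = {1,8}:  v_{1} + v_{8} = v_{6} — sig = [2:1]
  P = {2,4}:  v_{2} + v_{4} = v_{7} — sig = [2:1]
  P = {2,8}:  v_{2} + v_{8} = v_{1} — sig = [2:1]
  P = {4,6}:  v_{4} + v_{6} = v_{8} — sig = [2:1]
  P = {4,8}:  v_{4} + v_{8} = v_{0} — sig = [2:1]
  P = {6,7}:  v_{6} + v_{7} = v_{1} — sig = [2:1]
  P = {0,6}:  v_{0} + v_{6} = 2·v_{8} — sig = [2:2]
  P = {2,6}:  v_{2} + v_{6} = 2·v_{1} — sig = [2:2]

Hence PRS(X_Σ) =
[[2:], [2:], [2:], [2:], [2:1], [2:1], [2:1], [2:1], [2:1], [2:1], [2:1], [2:1], [2:1], [2:2], [2:2]]


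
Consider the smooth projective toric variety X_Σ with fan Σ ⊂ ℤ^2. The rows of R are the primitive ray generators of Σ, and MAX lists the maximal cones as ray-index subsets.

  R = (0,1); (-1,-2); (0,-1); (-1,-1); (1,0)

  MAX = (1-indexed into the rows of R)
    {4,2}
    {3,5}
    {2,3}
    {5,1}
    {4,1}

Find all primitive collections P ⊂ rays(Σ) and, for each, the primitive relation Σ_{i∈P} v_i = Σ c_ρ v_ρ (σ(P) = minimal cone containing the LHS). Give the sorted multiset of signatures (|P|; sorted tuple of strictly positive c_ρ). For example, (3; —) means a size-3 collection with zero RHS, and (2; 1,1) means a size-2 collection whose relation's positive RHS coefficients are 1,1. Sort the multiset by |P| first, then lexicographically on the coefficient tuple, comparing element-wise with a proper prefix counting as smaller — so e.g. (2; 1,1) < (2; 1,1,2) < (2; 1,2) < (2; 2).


5 minimal non-faces of Δ(Σ) (on 5 rays):

  P={1,3}:  v_{1} + v_{3} = 0  so sig = (2; —)
  P={1,2}:  v_{1} + v_{2} = v_{4}  so sig = (2; 1)
  P={3,4}:  v_{3} + v_{4} = v_{2}  so sig = (2; 1)
  P={4,5}:  v_{4} + v_{5} = v_{3}  so sig = (2; 1)
  P={2,5}:  v_{2} + v_{5} = 2·v_{3}  so sig = (2; 2)

Signatures (|P|; sorted positive RHS coefficients), sorted:
    (2; —)
    (2; 1)
    (2; 1)
    (2; 1)
    (2; 2)


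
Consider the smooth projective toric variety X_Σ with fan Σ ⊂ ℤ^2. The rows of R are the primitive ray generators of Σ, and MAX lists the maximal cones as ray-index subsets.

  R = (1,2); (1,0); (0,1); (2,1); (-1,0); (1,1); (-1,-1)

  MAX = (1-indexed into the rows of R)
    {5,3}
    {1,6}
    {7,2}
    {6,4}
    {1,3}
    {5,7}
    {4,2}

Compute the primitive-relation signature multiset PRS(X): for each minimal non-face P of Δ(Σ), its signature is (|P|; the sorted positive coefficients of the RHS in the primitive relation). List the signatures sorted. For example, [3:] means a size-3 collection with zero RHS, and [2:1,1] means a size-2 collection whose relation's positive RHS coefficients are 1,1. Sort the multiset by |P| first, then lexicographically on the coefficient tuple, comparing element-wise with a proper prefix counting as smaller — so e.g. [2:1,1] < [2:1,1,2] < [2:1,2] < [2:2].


Minimal non-faces — 14 found among 7 rays, 7 max cones:

  P = {2,5}:  v_{2} + v_{5} = 0 — sig = [2:]
  P = {6,7}:  v_{6} + v_{7} = 0 — sig = [2:]
  P = {1,7}:  v_{1} + v_{7} = v_{3} — sig = [2:1]
  P = {2,3}:  v_{2} + v_{3} = v_{6} — sig = [2:1]
  P = {2,6}:  v_{2} + v_{6} = v_{4} — sig = [2:1]
  P = {3,6}:  v_{3} + v_{6} = v_{1} — sig = [2:1]
  P = {3,7}:  v_{3} + v_{7} = v_{5} — sig = [2:1]
  P = {4,5}:  v_{4} + v_{5} = v_{6} — sig = [2:1]
  P = {4,7}:  v_{4} + v_{7} = v_{2} — sig = [2:1]
  P = {5,6}:  v_{5} + v_{6} = v_{3} — sig = [2:1]
  P = {1,2}:  v_{1} + v_{2} = 2·v_{6} — sig = [2:2]
  P = {1,5}:  v_{1} + v_{5} = 2·v_{3} — sig = [2:2]
  P = {3,4}:  v_{3} + v_{4} = 2·v_{6} — sig = [2:2]
  P = {1,4}:  v_{1} + v_{4} = 3·v_{6} — sig = [2:3]

Signatures (|P|; sorted positive RHS coefficients), sorted:
{ [2:] ×2,  [2:1] ×8,  [2:2] ×3,  [2:3] }
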